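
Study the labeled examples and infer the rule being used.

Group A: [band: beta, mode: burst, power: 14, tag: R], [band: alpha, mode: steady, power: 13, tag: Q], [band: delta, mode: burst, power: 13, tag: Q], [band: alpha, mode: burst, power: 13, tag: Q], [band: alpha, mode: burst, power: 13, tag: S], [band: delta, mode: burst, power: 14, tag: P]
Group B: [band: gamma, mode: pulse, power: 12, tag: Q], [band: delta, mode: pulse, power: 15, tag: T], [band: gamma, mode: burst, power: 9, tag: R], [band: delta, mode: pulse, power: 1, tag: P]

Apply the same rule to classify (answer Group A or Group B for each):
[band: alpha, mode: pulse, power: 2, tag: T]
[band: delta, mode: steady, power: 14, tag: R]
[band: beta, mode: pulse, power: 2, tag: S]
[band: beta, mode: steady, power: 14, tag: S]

Group B, Group A, Group B, Group A

The distinguishing property — power ≥ 13 AND power ≤ 14 — holds for all the 'Group A' cases and none of the 'Group B' cases.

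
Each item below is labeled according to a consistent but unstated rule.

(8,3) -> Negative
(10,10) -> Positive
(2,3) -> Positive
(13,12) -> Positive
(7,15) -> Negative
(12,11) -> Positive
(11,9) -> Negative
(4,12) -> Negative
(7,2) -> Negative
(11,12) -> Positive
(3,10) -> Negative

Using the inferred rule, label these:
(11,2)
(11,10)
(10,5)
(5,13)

Negative, Positive, Negative, Negative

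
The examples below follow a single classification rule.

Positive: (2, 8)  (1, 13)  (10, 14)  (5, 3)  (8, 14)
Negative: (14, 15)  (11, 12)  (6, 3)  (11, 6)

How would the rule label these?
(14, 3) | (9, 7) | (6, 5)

Negative, Positive, Negative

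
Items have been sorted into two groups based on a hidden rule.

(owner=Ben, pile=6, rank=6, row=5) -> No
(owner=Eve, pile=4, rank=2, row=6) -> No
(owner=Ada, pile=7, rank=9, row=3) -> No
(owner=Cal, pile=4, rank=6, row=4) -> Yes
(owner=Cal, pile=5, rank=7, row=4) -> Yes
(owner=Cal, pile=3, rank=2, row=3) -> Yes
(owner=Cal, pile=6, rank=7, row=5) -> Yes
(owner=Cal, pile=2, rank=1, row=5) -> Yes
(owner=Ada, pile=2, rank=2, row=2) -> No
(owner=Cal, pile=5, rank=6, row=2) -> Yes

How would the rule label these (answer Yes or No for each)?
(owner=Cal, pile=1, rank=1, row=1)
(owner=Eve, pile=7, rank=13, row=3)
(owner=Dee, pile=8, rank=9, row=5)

The simplest hypothesis consistent with all the labels is: owner is Cal.
(owner=Cal, pile=1, rank=1, row=1): owner is Cal — meets the rule, so Yes. (owner=Eve, pile=7, rank=13, row=3): owner is Eve — fails the rule, so No. (owner=Dee, pile=8, rank=9, row=5): owner is Dee — fails the rule, so No.

Yes, No, No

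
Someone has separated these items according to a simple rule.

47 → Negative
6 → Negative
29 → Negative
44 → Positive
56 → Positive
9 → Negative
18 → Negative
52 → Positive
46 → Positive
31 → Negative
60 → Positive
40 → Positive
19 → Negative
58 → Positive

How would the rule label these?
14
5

Negative, Negative

Rule: even AND at least 19. This holds for each 'Positive' example and fails for each 'Negative' one.
14: 14 is even, 14 < 19, does not satisfy this → Negative. 5: 5 is odd, 5 < 19, does not satisfy this → Negative.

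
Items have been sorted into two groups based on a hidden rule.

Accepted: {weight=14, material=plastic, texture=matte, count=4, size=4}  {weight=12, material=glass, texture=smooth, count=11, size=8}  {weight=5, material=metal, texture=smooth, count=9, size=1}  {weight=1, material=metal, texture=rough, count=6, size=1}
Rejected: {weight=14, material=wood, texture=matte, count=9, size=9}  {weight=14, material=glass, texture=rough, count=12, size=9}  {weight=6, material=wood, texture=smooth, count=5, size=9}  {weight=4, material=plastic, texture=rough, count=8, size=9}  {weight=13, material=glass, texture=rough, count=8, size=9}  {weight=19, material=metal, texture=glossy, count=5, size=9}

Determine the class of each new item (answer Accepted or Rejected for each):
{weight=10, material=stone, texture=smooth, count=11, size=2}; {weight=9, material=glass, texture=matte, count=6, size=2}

The common property of the 'Accepted' items is: size ≤ 8. No 'Rejected' item has it.

Accepted, Accepted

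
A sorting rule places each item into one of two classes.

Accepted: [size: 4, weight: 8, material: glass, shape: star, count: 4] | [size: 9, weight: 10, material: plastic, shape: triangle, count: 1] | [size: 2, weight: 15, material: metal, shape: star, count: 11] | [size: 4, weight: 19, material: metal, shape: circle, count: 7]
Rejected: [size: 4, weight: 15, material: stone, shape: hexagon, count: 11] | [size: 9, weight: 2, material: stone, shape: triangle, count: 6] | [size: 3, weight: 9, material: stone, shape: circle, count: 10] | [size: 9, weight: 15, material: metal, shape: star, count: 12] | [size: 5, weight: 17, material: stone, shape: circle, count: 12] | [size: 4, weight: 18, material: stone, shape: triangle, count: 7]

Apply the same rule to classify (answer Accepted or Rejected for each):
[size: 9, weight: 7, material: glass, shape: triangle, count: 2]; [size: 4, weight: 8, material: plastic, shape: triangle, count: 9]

The distinguishing property — material is not stone AND count ≤ 11 — holds for all the 'Accepted' cases and none of the 'Rejected' cases.

Accepted, Accepted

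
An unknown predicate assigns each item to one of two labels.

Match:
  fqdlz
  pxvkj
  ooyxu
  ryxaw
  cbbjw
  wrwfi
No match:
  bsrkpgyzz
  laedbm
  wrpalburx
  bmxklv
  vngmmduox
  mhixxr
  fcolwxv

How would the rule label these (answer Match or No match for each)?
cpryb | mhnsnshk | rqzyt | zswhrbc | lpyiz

Match, No match, Match, No match, Match

Comparing the two groups points to one rule — length 5.
cpryb: length 5 — meets the rule, so Match. mhnsnshk: length 8 — doesn't match, so No match. rqzyt: length 5 — meets the rule, so Match. zswhrbc: length 7 — doesn't match, so No match. lpyiz: length 5 — meets the rule, so Match.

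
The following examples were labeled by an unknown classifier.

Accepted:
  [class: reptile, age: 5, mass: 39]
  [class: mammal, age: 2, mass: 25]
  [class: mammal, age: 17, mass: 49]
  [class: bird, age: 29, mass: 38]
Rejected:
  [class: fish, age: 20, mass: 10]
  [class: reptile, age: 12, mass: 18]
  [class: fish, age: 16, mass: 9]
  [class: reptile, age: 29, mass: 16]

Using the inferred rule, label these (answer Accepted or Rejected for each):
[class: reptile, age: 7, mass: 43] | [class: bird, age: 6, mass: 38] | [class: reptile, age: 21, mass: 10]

Accepted, Accepted, Rejected

The classifier is using: mass ≥ 25.
[class: reptile, age: 7, mass: 43] → mass = 43 → Accepted. [class: bird, age: 6, mass: 38] → mass = 38 → Accepted. [class: reptile, age: 21, mass: 10] → mass = 10 → Rejected.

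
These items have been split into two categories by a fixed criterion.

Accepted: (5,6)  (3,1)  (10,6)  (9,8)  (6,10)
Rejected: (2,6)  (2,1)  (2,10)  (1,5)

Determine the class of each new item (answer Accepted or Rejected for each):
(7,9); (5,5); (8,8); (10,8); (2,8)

Accepted, Accepted, Accepted, Accepted, Rejected

The pattern is that an item is 'Accepted' exactly when: first ≥ 3.
(7,9) → first 7 → Accepted.
(5,5) → first 5 → Accepted.
(8,8) → first 8 → Accepted.
(10,8) → first 10 → Accepted.
(2,8) → first 2 → Rejected.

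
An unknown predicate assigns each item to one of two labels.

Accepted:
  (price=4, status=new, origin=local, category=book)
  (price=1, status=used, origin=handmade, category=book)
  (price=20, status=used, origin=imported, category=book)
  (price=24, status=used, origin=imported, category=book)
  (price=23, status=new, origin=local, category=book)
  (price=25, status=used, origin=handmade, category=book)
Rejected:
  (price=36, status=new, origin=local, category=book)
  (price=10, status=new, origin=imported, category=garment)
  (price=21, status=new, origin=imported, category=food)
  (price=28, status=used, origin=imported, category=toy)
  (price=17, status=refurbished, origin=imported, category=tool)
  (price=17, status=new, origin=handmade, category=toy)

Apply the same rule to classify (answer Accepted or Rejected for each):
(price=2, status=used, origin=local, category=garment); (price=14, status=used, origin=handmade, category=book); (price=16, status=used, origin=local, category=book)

One predicate separates the groups cleanly: category is book AND price ≤ 25.
(price=2, status=used, origin=local, category=garment): category is garment, price = 2, fails the rule → Rejected. (price=14, status=used, origin=handmade, category=book): category is book, price = 14, checks out → Accepted. (price=16, status=used, origin=local, category=book): category is book, price = 16, checks out → Accepted.

Rejected, Accepted, Accepted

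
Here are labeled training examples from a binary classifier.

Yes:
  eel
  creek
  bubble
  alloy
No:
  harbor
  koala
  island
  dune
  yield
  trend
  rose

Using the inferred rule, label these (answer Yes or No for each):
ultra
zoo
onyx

Looking at the examples, the only property every 'Yes' case has and every 'No' case lacks is: has a double letter.
ultra → no doubled letter → No. zoo → 'oo' doubled → Yes. onyx → no doubled letter → No.

No, Yes, No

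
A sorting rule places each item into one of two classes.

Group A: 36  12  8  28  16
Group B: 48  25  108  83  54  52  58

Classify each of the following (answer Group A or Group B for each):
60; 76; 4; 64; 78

Group B, Group B, Group A, Group B, Group B

One predicate separates the groups cleanly: even AND at most 36.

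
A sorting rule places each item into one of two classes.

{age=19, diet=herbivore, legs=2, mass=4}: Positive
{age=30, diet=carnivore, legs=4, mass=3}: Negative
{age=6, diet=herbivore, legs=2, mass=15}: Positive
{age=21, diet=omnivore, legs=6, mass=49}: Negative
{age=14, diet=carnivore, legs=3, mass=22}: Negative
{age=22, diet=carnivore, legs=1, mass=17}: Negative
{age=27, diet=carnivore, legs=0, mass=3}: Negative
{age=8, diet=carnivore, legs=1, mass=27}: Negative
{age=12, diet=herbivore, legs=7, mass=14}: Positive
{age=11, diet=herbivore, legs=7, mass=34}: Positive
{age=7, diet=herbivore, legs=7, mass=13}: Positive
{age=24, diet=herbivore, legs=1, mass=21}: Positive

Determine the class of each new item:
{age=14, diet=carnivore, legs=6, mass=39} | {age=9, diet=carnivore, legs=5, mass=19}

Negative, Negative

The simplest hypothesis consistent with all the labels is: diet is herbivore.
{age=14, diet=carnivore, legs=6, mass=39} — diet is carnivore, hence Negative.
{age=9, diet=carnivore, legs=5, mass=19} — diet is carnivore, hence Negative.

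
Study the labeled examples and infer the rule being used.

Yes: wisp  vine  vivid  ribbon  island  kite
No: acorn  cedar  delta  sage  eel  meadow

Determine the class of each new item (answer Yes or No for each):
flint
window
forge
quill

Comparing the two groups points to one rule — contains 'i'.
flint → has 'i' → Yes. window → has 'i' → Yes. forge → no 'i' → No. quill → has 'i' → Yes.

Yes, Yes, No, Yes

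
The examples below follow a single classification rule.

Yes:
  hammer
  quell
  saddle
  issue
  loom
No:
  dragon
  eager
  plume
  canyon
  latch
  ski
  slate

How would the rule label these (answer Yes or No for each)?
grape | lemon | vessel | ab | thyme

The pattern is that an item is 'Yes' exactly when: has a double letter.

No, No, Yes, No, No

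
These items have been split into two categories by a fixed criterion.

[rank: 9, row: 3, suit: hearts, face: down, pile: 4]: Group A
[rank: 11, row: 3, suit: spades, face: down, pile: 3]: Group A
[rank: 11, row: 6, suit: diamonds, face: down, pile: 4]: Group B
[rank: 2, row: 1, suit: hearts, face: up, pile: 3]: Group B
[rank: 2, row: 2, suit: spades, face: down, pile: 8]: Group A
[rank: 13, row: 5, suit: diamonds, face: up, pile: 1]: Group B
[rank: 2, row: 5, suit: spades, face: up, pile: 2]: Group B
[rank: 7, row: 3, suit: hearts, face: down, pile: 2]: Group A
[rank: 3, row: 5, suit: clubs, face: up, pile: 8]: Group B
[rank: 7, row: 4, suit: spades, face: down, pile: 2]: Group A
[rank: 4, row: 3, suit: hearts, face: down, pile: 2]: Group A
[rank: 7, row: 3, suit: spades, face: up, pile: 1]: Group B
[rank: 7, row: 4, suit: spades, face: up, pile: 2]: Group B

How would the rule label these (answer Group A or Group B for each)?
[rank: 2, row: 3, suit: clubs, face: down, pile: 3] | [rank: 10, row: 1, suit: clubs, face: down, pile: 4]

Group A, Group A

One predicate separates the groups cleanly: face is down AND row ≤ 4.
[rank: 2, row: 3, suit: clubs, face: down, pile: 3]: Group A (face is down, row = 3). [rank: 10, row: 1, suit: clubs, face: down, pile: 4]: Group A (face is down, row = 1).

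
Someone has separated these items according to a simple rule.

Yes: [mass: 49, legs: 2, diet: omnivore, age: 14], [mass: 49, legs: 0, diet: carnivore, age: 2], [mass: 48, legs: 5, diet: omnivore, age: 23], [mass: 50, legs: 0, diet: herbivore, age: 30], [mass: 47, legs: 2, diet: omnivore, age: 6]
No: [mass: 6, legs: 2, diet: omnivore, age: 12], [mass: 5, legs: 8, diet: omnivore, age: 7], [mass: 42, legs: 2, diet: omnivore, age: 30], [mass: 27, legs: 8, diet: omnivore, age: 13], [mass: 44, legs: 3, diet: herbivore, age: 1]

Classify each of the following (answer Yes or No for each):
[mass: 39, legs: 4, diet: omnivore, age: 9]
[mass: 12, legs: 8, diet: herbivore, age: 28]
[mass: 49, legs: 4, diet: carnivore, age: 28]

No, No, Yes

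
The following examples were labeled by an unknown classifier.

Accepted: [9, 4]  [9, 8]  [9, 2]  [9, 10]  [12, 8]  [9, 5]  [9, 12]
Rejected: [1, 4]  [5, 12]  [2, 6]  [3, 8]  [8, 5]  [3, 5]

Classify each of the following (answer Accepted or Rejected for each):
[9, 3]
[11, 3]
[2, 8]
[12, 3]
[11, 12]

The classifier is using: first ≥ 9.
Accepted: [9, 3], since first 9. Accepted: [11, 3], since first 11. Rejected: [2, 8], since first 2. Accepted: [12, 3], since first 12. Accepted: [11, 12], since first 11.

Accepted, Accepted, Rejected, Accepted, Accepted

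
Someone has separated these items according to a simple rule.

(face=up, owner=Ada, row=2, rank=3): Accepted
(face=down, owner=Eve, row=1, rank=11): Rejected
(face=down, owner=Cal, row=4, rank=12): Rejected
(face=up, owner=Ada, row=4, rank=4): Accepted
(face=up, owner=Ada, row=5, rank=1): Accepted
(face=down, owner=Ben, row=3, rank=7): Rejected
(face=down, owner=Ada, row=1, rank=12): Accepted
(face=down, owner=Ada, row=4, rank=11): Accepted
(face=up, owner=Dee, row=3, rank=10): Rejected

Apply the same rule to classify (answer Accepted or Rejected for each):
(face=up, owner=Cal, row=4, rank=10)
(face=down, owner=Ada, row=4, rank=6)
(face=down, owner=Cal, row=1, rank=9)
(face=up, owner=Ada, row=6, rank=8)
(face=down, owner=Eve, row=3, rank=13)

Rejected, Accepted, Rejected, Accepted, Rejected

Looking at the examples, the only property every 'Accepted' case has and every 'Rejected' case lacks is: owner is Ada.
(face=up, owner=Cal, row=4, rank=10): owner is Cal — fails the rule, so Rejected. (face=down, owner=Ada, row=4, rank=6): owner is Ada — fits, so Accepted. (face=down, owner=Cal, row=1, rank=9): owner is Cal — fails the rule, so Rejected. (face=up, owner=Ada, row=6, rank=8): owner is Ada — fits, so Accepted. (face=down, owner=Eve, row=3, rank=13): owner is Eve — fails the rule, so Rejected.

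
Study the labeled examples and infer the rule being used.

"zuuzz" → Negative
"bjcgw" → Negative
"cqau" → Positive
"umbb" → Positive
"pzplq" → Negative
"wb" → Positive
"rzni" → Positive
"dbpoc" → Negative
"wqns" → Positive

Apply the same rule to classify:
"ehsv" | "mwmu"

Positive, Positive

The rule appears to be: even length.
"ehsv": Positive (length 4). "mwmu": Positive (length 4).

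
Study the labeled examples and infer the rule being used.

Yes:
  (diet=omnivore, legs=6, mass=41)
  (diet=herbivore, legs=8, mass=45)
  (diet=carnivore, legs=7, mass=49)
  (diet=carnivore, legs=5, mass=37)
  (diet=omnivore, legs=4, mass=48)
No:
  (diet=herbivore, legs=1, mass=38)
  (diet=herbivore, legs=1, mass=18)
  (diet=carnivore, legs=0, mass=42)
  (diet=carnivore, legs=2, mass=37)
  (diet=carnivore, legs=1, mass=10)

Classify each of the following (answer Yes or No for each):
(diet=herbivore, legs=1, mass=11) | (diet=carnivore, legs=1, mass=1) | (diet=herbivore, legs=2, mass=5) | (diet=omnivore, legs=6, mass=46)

No, No, No, Yes

The distinguishing property — legs ≥ 4 — holds for all the 'Yes' cases and none of the 'No' cases.
No: (diet=herbivore, legs=1, mass=11), since legs = 1. No: (diet=carnivore, legs=1, mass=1), since legs = 1. No: (diet=herbivore, legs=2, mass=5), since legs = 2. Yes: (diet=omnivore, legs=6, mass=46), since legs = 6.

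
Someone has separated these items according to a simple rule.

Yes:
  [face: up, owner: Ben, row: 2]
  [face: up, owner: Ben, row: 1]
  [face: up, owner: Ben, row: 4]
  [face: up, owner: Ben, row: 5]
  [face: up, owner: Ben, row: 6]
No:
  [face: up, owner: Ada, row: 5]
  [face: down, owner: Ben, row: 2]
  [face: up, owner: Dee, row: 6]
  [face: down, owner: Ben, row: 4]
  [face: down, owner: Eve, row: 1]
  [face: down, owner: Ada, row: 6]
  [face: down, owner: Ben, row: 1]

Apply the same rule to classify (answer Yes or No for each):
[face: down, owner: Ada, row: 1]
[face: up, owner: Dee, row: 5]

No, No

All 'Yes' examples share one property — face is up AND owner is Ben — and every 'No' example lacks it.
[face: down, owner: Ada, row: 1] — face is down, owner is Ada, hence No.
[face: up, owner: Dee, row: 5] — face is up, owner is Dee, hence No.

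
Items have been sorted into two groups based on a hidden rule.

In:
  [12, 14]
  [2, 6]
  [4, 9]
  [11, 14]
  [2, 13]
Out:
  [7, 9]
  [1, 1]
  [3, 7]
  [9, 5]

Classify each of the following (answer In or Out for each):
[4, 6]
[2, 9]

In, In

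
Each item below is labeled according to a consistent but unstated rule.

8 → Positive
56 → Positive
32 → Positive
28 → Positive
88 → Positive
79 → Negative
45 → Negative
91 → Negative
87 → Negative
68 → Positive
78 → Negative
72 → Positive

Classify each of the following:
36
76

Looking at the examples, the only property every 'Positive' case has and every 'Negative' case lacks is: multiple of 4.
Positive: 36, since 36 = 4·9. Positive: 76, since 76 = 4·19.

Positive, Positive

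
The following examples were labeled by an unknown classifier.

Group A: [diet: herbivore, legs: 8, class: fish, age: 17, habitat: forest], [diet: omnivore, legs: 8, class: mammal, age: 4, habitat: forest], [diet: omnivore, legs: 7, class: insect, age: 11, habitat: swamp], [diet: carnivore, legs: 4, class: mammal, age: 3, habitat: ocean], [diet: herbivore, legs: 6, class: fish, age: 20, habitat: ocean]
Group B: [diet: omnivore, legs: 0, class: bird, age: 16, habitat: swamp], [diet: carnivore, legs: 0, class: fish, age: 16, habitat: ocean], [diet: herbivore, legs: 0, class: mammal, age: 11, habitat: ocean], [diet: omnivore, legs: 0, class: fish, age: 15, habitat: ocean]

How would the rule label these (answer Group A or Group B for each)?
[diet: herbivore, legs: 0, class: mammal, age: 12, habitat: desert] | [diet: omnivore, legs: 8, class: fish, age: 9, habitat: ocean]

Group B, Group A

Rule: legs ≥ 4. This holds for each 'Group A' example and fails for each 'Group B' one.
[diet: herbivore, legs: 0, class: mammal, age: 12, habitat: desert] → legs = 0 → Group B.
[diet: omnivore, legs: 8, class: fish, age: 9, habitat: ocean] → legs = 8 → Group A.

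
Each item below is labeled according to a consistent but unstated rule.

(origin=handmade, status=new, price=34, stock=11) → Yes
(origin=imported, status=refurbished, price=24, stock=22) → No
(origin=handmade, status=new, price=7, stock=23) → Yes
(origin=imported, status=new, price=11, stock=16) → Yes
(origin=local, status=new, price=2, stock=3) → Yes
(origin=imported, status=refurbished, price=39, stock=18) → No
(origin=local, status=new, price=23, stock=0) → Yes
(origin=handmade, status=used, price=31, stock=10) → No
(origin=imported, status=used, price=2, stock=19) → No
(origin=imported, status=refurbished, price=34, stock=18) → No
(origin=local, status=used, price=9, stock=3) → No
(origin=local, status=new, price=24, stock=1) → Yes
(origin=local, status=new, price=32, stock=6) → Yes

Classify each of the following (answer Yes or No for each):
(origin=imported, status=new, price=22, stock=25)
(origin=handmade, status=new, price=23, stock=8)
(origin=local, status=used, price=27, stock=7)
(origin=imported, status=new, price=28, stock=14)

Yes, Yes, No, Yes

Rule: status is new. This holds for each 'Yes' example and fails for each 'No' one.
Yes: (origin=imported, status=new, price=22, stock=25), since status is new. Yes: (origin=handmade, status=new, price=23, stock=8), since status is new. No: (origin=local, status=used, price=27, stock=7), since status is used. Yes: (origin=imported, status=new, price=28, stock=14), since status is new.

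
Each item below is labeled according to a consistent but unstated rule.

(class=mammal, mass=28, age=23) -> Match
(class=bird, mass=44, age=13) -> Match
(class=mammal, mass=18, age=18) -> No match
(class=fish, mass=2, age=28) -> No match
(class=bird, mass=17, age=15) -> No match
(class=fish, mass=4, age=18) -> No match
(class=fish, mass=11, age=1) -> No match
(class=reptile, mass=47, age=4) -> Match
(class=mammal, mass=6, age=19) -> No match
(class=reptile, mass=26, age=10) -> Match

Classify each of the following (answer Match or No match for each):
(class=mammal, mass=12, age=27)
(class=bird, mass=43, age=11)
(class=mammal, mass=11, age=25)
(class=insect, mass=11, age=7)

No match, Match, No match, No match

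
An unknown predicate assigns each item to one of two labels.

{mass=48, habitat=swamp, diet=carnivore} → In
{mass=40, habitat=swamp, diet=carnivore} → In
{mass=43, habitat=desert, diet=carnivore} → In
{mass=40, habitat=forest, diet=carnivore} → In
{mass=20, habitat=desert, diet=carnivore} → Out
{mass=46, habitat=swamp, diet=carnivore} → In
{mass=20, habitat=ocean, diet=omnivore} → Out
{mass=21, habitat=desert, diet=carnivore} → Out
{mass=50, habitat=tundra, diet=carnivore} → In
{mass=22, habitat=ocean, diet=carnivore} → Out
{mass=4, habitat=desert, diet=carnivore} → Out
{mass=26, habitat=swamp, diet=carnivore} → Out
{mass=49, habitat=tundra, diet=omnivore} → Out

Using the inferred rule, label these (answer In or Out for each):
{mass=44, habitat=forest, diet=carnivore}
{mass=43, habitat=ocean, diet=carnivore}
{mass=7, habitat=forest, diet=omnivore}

The common property of the 'In' items is: diet is carnivore AND mass ≥ 40. No 'Out' item has it.
{mass=44, habitat=forest, diet=carnivore} — diet is carnivore, mass = 44, hence In. {mass=43, habitat=ocean, diet=carnivore} — diet is carnivore, mass = 43, hence In. {mass=7, habitat=forest, diet=omnivore} — diet is omnivore, mass = 7, hence Out.

In, In, Out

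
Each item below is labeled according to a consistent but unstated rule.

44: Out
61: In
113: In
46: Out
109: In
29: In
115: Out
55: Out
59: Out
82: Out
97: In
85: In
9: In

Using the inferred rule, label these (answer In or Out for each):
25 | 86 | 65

In, Out, In

The classifier is using: ≡ 1 (mod 4).
25 — 25 mod 4 = 1, hence In.
86 — 86 mod 4 = 2, hence Out.
65 — 65 mod 4 = 1, hence In.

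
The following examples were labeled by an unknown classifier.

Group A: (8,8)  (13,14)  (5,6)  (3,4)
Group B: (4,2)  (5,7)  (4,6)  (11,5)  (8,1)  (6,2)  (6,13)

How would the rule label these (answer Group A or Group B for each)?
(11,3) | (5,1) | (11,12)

The pattern is that an item is 'Group A' exactly when: |first − second| ≤ 1.
(11,3): Group B (|11−3| = 8). (5,1): Group B (|5−1| = 4). (11,12): Group A (|11−12| = 1).

Group B, Group B, Group A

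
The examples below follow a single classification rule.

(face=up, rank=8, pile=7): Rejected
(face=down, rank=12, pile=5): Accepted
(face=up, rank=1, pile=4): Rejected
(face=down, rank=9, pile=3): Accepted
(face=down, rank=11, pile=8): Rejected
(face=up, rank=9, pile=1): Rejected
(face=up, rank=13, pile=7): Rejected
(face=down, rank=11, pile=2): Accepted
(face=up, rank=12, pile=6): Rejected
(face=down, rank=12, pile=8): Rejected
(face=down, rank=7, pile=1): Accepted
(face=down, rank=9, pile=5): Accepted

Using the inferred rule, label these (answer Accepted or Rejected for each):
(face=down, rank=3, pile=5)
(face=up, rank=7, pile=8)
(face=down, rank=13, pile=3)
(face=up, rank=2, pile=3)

Accepted, Rejected, Accepted, Rejected

The rule appears to be: face is down AND pile ≤ 5.
(face=down, rank=3, pile=5): face is down, pile = 5, matches → Accepted.
(face=up, rank=7, pile=8): face is up, pile = 8, lacks this property → Rejected.
(face=down, rank=13, pile=3): face is down, pile = 3, matches → Accepted.
(face=up, rank=2, pile=3): face is up, pile = 3, lacks this property → Rejected.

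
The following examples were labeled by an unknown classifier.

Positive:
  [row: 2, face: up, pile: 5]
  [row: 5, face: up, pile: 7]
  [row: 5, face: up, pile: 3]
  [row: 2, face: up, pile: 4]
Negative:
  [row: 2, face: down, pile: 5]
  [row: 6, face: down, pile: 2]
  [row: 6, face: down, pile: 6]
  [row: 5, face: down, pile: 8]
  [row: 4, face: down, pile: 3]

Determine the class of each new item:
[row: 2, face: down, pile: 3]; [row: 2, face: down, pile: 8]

Negative, Negative

Rule: face is up. This holds for each 'Positive' example and fails for each 'Negative' one.
[row: 2, face: down, pile: 3] → face is down → Negative.
[row: 2, face: down, pile: 8] → face is down → Negative.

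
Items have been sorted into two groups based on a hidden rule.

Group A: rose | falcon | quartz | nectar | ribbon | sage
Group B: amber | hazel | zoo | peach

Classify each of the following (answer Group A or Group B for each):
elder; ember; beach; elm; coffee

Group B, Group B, Group B, Group B, Group A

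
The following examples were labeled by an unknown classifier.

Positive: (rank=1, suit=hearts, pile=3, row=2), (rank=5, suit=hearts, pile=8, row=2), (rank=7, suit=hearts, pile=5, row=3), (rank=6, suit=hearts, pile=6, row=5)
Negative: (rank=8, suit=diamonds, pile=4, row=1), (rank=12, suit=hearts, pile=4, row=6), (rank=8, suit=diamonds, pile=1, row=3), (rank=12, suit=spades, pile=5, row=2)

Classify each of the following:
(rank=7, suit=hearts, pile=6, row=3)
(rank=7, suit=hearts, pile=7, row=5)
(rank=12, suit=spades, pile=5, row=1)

Positive, Positive, Negative

The rule appears to be: rank ≤ 7.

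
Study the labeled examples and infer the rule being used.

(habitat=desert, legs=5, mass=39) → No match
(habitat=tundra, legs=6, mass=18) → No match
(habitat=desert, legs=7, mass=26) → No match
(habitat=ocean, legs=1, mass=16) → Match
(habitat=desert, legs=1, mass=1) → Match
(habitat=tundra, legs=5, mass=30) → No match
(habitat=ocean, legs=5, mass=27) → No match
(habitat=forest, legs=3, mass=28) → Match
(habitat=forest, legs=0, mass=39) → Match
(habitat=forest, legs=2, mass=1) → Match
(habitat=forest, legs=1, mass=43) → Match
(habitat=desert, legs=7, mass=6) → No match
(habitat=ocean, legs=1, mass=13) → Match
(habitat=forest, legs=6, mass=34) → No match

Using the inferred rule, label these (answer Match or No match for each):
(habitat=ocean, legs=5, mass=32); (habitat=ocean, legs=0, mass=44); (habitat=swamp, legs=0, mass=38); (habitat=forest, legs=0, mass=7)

No match, Match, Match, Match

The rule appears to be: legs ≤ 3.
(habitat=ocean, legs=5, mass=32): No match (legs = 5).
(habitat=ocean, legs=0, mass=44): Match (legs = 0).
(habitat=swamp, legs=0, mass=38): Match (legs = 0).
(habitat=forest, legs=0, mass=7): Match (legs = 0).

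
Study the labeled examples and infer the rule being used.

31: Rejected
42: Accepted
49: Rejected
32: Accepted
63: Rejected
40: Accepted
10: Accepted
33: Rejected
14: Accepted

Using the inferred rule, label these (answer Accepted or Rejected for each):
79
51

Rejected, Rejected

'Accepted' ⟺ even.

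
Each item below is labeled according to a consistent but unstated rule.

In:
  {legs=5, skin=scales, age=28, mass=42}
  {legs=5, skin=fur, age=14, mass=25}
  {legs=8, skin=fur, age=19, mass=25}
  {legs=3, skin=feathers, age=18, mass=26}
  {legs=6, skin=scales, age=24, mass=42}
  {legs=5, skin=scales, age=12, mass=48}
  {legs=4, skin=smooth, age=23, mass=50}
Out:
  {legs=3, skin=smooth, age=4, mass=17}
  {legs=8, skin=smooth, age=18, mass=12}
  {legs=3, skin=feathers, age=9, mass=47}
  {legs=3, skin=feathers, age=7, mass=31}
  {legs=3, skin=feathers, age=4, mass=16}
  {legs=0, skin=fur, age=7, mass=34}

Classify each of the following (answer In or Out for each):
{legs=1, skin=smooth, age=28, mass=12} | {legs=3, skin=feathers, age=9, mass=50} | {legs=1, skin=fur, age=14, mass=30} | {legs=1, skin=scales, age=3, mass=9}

Rule: mass ≥ 16 AND age ≥ 12. This holds for each 'In' example and fails for each 'Out' one.
{legs=1, skin=smooth, age=28, mass=12} → mass = 12, age = 28 → Out. {legs=3, skin=feathers, age=9, mass=50} → mass = 50, age = 9 → Out. {legs=1, skin=fur, age=14, mass=30} → mass = 30, age = 14 → In. {legs=1, skin=scales, age=3, mass=9} → mass = 9, age = 3 → Out.

Out, Out, In, Out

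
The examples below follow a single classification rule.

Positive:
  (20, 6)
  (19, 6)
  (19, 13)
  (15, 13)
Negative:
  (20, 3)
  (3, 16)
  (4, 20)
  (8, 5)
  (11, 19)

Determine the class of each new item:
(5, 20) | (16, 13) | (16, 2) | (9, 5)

Negative, Positive, Negative, Negative

All 'Positive' examples share one property — first > second AND sum ≥ 24 — and every 'Negative' example lacks it.
(5, 20): 5 < 20, 5+20 = 25, does not satisfy this → Negative. (16, 13): 16 > 13, 16+13 = 29, fits → Positive. (16, 2): 16 > 2, 16+2 = 18, does not satisfy this → Negative. (9, 5): 9 > 5, 9+5 = 14, does not satisfy this → Negative.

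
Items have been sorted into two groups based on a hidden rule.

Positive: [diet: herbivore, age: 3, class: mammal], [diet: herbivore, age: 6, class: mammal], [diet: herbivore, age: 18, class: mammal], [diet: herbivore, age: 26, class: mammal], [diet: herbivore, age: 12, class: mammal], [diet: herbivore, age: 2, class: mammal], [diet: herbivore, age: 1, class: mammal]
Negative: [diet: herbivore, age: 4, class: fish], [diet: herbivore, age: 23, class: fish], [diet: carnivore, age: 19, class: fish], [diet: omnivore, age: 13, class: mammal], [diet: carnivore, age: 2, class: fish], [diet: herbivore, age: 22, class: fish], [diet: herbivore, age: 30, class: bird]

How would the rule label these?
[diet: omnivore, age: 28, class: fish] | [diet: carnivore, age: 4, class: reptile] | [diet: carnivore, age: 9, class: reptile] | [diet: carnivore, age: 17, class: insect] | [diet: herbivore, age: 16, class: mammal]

Negative, Negative, Negative, Negative, Positive

The rule appears to be: diet is herbivore AND class is mammal.
[diet: omnivore, age: 28, class: fish]: diet is omnivore, class is fish — does not fit, so Negative.
[diet: carnivore, age: 4, class: reptile]: diet is carnivore, class is reptile — does not fit, so Negative.
[diet: carnivore, age: 9, class: reptile]: diet is carnivore, class is reptile — does not fit, so Negative.
[diet: carnivore, age: 17, class: insect]: diet is carnivore, class is insect — does not fit, so Negative.
[diet: herbivore, age: 16, class: mammal]: diet is herbivore, class is mammal — passes, so Positive.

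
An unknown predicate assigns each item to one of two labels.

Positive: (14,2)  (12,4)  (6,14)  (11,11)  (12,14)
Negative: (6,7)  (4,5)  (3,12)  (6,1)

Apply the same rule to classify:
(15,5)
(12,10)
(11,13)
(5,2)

A rule that fits every label: sum is even — true of each 'Positive' example, false of each 'Negative' one.

Positive, Positive, Positive, Negative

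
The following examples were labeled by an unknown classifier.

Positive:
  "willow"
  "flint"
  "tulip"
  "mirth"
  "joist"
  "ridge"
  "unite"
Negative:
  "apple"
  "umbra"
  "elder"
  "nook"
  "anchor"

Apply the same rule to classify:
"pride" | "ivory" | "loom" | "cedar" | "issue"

Positive, Positive, Negative, Negative, Positive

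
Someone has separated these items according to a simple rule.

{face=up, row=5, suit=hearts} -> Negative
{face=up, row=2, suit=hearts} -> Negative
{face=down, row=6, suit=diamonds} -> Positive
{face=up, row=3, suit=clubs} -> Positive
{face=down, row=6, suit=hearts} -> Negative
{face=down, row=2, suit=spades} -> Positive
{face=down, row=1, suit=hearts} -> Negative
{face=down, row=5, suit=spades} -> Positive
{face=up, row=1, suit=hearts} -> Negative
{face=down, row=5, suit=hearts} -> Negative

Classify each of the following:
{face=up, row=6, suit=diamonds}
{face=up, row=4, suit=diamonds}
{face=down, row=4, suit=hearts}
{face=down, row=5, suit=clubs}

Positive, Positive, Negative, Positive

Every 'Positive' example satisfies: suit is not hearts. None of the 'Negative' examples do.
{face=up, row=6, suit=diamonds}: Positive (suit is diamonds). {face=up, row=4, suit=diamonds}: Positive (suit is diamonds). {face=down, row=4, suit=hearts}: Negative (suit is hearts). {face=down, row=5, suit=clubs}: Positive (suit is clubs).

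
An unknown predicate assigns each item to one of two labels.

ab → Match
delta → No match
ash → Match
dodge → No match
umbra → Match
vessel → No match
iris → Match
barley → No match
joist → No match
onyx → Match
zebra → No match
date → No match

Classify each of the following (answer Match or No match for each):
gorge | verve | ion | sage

No match, No match, Match, No match

The rule appears to be: starts with a vowel.
gorge: No match (starts with 'g').
verve: No match (starts with 'v').
ion: Match (starts with 'i').
sage: No match (starts with 's').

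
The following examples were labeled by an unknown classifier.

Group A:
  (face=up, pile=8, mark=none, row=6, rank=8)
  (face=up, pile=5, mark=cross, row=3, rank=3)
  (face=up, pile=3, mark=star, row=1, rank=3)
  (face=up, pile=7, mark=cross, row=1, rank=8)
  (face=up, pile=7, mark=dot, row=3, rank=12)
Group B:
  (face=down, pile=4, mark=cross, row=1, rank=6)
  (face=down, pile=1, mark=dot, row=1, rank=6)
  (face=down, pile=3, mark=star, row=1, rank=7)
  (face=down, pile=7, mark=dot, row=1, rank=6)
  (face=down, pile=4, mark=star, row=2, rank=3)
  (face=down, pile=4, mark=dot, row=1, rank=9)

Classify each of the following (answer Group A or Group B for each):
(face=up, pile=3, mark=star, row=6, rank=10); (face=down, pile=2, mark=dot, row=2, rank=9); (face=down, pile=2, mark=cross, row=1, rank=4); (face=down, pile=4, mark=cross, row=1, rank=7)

Group A, Group B, Group B, Group B

The pattern is that an item is 'Group A' exactly when: face is up.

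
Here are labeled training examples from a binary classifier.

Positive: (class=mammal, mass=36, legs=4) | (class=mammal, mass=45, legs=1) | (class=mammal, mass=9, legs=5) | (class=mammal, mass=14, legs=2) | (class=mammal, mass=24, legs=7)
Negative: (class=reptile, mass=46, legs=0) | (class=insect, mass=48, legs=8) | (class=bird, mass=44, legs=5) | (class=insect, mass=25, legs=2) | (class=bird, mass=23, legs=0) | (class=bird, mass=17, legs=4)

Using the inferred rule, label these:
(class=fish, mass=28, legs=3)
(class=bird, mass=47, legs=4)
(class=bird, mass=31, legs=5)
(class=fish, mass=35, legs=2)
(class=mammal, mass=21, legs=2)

Negative, Negative, Negative, Negative, Positive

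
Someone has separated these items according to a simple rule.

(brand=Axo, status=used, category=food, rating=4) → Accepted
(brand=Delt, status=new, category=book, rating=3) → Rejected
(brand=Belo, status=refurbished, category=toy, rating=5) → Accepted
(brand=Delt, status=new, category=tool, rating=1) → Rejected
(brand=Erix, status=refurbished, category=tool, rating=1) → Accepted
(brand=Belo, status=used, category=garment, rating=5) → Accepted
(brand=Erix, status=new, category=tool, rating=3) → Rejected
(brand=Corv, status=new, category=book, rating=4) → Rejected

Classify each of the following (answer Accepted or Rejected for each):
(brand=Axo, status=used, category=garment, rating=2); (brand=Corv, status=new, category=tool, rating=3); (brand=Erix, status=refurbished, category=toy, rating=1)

Rule: status is not new. This holds for each 'Accepted' example and fails for each 'Rejected' one.
(brand=Axo, status=used, category=garment, rating=2): Accepted (status is used).
(brand=Corv, status=new, category=tool, rating=3): Rejected (status is new).
(brand=Erix, status=refurbished, category=toy, rating=1): Accepted (status is refurbished).

Accepted, Rejected, Accepted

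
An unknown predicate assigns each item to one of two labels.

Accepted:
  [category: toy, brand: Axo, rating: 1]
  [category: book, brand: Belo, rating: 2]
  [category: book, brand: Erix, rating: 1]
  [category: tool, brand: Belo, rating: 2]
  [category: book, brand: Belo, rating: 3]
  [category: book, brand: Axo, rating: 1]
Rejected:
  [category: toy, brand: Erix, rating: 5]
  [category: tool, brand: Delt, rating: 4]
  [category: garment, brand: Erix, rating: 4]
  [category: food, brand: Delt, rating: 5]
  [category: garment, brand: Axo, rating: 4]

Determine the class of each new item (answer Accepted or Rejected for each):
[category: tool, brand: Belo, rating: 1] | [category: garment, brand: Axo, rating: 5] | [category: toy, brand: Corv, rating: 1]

Accepted, Rejected, Accepted

The classifier is using: rating ≤ 3.
[category: tool, brand: Belo, rating: 1]: rating = 1, passes → Accepted.
[category: garment, brand: Axo, rating: 5]: rating = 5, lacks this property → Rejected.
[category: toy, brand: Corv, rating: 1]: rating = 1, passes → Accepted.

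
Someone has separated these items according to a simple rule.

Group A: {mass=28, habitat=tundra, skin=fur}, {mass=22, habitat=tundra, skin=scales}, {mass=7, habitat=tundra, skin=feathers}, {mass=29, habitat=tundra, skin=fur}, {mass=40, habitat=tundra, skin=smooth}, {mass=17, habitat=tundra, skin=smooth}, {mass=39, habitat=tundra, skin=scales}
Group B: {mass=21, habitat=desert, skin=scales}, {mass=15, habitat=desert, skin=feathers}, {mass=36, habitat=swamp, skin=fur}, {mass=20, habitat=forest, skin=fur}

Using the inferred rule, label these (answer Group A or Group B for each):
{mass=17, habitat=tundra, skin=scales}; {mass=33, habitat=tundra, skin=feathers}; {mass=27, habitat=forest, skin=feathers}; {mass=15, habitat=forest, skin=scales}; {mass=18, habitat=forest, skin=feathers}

A rule that fits every label: habitat is tundra — true of each 'Group A' example, false of each 'Group B' one.
{mass=17, habitat=tundra, skin=scales} → habitat is tundra → Group A.
{mass=33, habitat=tundra, skin=feathers} → habitat is tundra → Group A.
{mass=27, habitat=forest, skin=feathers} → habitat is forest → Group B.
{mass=15, habitat=forest, skin=scales} → habitat is forest → Group B.
{mass=18, habitat=forest, skin=feathers} → habitat is forest → Group B.

Group A, Group A, Group B, Group B, Group B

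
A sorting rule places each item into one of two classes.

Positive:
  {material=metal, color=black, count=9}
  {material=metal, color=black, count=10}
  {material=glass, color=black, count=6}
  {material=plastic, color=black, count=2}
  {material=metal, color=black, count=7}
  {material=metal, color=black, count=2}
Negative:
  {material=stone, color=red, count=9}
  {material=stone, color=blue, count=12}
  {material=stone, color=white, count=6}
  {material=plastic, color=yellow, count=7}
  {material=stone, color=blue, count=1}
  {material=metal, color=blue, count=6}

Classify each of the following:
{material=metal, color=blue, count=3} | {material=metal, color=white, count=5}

Negative, Negative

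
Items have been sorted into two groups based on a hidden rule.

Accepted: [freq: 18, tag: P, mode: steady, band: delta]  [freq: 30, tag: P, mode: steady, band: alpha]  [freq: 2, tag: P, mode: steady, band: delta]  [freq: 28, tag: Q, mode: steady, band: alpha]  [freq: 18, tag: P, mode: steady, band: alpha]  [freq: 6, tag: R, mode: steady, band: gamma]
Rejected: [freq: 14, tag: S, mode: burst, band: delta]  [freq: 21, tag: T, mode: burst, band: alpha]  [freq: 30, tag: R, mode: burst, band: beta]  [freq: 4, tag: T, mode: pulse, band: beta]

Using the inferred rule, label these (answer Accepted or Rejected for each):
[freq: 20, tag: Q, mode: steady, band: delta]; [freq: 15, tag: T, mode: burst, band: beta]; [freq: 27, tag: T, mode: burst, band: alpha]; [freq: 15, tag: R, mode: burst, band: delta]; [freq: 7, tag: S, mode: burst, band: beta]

Accepted, Rejected, Rejected, Rejected, Rejected

Checking candidate rules against both groups, what survives is: mode is steady.
[freq: 20, tag: Q, mode: steady, band: delta]: mode is steady — passes, so Accepted.
[freq: 15, tag: T, mode: burst, band: beta]: mode is burst — does not pass, so Rejected.
[freq: 27, tag: T, mode: burst, band: alpha]: mode is burst — does not pass, so Rejected.
[freq: 15, tag: R, mode: burst, band: delta]: mode is burst — does not pass, so Rejected.
[freq: 7, tag: S, mode: burst, band: beta]: mode is burst — does not pass, so Rejected.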